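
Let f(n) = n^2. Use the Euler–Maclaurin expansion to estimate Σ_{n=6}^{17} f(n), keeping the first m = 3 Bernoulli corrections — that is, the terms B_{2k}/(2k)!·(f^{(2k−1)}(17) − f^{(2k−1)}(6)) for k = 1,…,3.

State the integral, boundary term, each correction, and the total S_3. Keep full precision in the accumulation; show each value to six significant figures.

∫_6^17 x^2 dx evaluates to 1565.67.
½[f(6) + f(17)] = ½[36.0000 + 289.000] = 162.500.
Running total after boundary: 1728.17.
Correction k=1: B_{2}/2! · (f^{(1)}(17) − f^{(1)}(6)) = 1/12 · (34.0000 − 12.0000) = 1.83333.
After k=1: 1730.00.
Correction k=2: B_{4}/4! · (f^{(3)}(17) − f^{(3)}(6)) = −1/720 · (0.00000 − 0.00000) = 0.00000.
After k=2: 1730.00.
Correction k=3: B_{6}/6! · (f^{(5)}(17) − f^{(5)}(6)) = 1/30240 · (0.00000 − 0.00000) = 0.00000.

S_3 ≈ 1730.00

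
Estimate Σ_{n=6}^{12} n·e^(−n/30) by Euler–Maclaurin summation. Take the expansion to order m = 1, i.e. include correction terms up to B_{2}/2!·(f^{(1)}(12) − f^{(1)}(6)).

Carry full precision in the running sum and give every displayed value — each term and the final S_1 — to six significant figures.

S_1 ≈ 46.0830

The integral term ∫_6^12 x·e^(−x/30) dx = 39.6260.
½[f(6) + f(12)] = ½[4.91238 + 8.04384] = 6.47811.
Integral + boundary = 46.1041.
Order-1 term: 1/12 · (0.402192 − 0.654985) = -0.0210660.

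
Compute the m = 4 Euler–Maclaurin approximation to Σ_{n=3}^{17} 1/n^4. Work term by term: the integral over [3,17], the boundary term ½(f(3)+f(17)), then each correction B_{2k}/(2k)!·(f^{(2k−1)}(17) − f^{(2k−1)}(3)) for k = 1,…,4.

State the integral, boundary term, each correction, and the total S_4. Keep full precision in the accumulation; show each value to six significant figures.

∫_3^17 1/x^4 dx evaluates to 0.0122778.
½[f(3) + f(17)] = ½[0.0123457 + 1.19730e-05] = 0.00617883.
Running total after boundary: 0.0184567.
k=1: B_{2}/(2)! × [f^{(1)}(17) − f^{(1)}(3)] = 1/12 × (-2.81719e-06 − (-0.0164609)) = 0.00137151.
After k=1: 0.0198282.
k=2: B_{4}/(4)! × [f^{(3)}(17) − f^{(3)}(3)] = −1/720 × (-2.92441e-07 − (-0.0548697)) = -7.62075e-05.
After k=2: 0.0197520.
k=3: B_{6}/(6)! × [f^{(5)}(17) − f^{(5)}(3)] = 1/30240 × (-5.66668e-08 − (-0.341411)) = 1.12901e-05.
After k=3: 0.0197632.
k=4: B_{8}/(8)! × [f^{(7)}(17) − f^{(7)}(3)] = −1/1209600 × (-1.76471e-08 − (-3.41411)) = -2.82251e-06.

S_4 ≈ 0.0197604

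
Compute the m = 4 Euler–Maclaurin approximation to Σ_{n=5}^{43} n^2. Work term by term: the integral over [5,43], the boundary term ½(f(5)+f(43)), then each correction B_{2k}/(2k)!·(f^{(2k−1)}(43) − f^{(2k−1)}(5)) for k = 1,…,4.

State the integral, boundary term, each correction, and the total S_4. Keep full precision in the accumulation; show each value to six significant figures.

S_4 ≈ 27404.0

Integral: ∫_5^43 x^2 dx = 26460.7.
Endpoint term: (f(5) + f(43))/2 = (25.0000 + 1849.00)/2 = 937.000.
Running total after boundary: 27397.7.
Correction k=1: B_{2}/2! · (f^{(1)}(43) − f^{(1)}(5)) = 1/12 · (86.0000 − 10.0000) = 6.33333.
After k=1: 27404.0.
Correction k=2: B_{4}/4! · (f^{(3)}(43) − f^{(3)}(5)) = −1/720 · (0.00000 − 0.00000) = 0.00000.
After k=2: 27404.0.
Correction k=3: B_{6}/6! · (f^{(5)}(43) − f^{(5)}(5)) = 1/30240 · (0.00000 − 0.00000) = 0.00000.
After k=3: 27404.0.
Correction k=4: B_{8}/8! · (f^{(7)}(43) − f^{(7)}(5)) = −1/1209600 · (0.00000 − 0.00000) = 0.00000.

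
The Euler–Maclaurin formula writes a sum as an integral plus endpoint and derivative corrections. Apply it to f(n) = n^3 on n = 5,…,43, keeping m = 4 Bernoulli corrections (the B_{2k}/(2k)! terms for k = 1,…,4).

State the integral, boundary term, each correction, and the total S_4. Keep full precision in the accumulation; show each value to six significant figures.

∫_5^43 x^3 dx evaluates to 854544.
½[f(5) + f(43)] = ½[125.000 + 79507.0] = 39816.0.
Integral + boundary = 894360.
Correction k=1: B_{2}/2! · (f^{(1)}(43) − f^{(1)}(5)) = 1/12 · (5547.00 − 75.0000) = 456.000.
Partial sum through k=1: 894816.
Correction k=2: B_{4}/4! · (f^{(3)}(43) − f^{(3)}(5)) = −1/720 · (6.00000 − 6.00000) = 0.00000.
Partial sum through k=2: 894816.
Correction k=3: B_{6}/6! · (f^{(5)}(43) − f^{(5)}(5)) = 1/30240 · (0.00000 − 0.00000) = 0.00000.
Partial sum through k=3: 894816.
Correction k=4: B_{8}/8! · (f^{(7)}(43) − f^{(7)}(5)) = −1/1209600 · (0.00000 − 0.00000) = 0.00000.

S_4 ≈ 894816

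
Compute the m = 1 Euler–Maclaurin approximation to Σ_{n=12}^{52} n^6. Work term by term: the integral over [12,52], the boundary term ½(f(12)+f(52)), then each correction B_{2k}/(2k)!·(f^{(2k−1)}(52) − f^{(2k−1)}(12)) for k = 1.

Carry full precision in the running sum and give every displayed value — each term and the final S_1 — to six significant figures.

Integral: ∫_12^52 x^6 dx = 1.46862e+11.
Boundary: ½(f(12) + f(52)) = ½(2.98598e+06 + 1.97706e+10) = 9.88680e+09.
So far: 1.56749e+11.
Correction k=1: B_{2}/2! · (f^{(1)}(52) − f^{(1)}(12)) = 1/12 · (2.28122e+09 − 1.49299e+06) = 1.89978e+08.

S_1 ≈ 1.56939e+11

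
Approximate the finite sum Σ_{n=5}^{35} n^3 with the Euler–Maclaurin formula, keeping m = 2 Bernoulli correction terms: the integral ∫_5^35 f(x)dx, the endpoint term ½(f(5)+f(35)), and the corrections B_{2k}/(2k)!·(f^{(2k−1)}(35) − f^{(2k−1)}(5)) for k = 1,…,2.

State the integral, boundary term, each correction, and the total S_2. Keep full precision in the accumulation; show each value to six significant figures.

S_2 ≈ 396800

Integral: ∫_5^35 x^3 dx = 375000.
½[f(5) + f(35)] = ½[125.000 + 42875.0] = 21500.0.
So far: 396500.
Order-1 term: 1/12 · (3675.00 − 75.0000) = 300.000.
After k=1: 396800.
Order-2 term: −1/720 · (6.00000 − 6.00000) = 0.00000.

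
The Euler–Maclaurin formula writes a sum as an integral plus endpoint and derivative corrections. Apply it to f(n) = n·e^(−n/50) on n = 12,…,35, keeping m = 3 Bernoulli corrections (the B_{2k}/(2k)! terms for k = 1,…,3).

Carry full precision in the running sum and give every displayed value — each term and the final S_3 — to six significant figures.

Integral: ∫_12^35 x·e^(−x/50) dx = 328.059.
Endpoint term: (f(12) + f(35))/2 = (9.43953 + 17.3805)/2 = 13.4100.
Running total after boundary: 341.469.
k=1: B_{2}/(2)! × [f^{(1)}(35) − f^{(1)}(12)] = 1/12 × (0.148976 − 0.597837) = -0.0374051.
Running total after k=1: 341.431.
k=2: B_{4}/(4)! × [f^{(3)}(35) − f^{(3)}(12)] = −1/720 × (0.000456858 − 0.000868437) = 5.71637e-07.
Running total after k=2: 341.431.
k=3: B_{6}/(6)! × [f^{(5)}(35) − f^{(5)}(12)] = 1/30240 × (3.41651e-07 − 5.99096e-07) = -8.51340e-12.

S_3 ≈ 341.431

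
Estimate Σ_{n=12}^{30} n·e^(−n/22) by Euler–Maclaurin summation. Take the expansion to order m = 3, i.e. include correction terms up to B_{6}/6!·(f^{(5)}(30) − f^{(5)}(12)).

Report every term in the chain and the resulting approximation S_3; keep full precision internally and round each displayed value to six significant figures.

S_3 ≈ 148.254

Integral: ∫_12^30 x·e^(−x/22) dx = 140.970.
Endpoint term: (f(12) + f(30))/2 = (6.95494 + 7.67187)/2 = 7.31341.
Running total after boundary: 148.284.
k=1: B_{2}/(2)! × [f^{(1)}(30) − f^{(1)}(12)] = 1/12 × (-0.0929924 − 0.263445) = -0.0297031.
Partial sum through k=1: 148.254.
k=2: B_{4}/(4)! × [f^{(3)}(30) − f^{(3)}(12)] = −1/720 × (0.000864599 − 0.00293926) = 2.88147e-06.
Partial sum through k=2: 148.254.
k=3: B_{6}/(6)! × [f^{(5)}(30) − f^{(5)}(12)] = 1/30240 × (3.96969e-06 − 1.10211e-05) = -2.33181e-10.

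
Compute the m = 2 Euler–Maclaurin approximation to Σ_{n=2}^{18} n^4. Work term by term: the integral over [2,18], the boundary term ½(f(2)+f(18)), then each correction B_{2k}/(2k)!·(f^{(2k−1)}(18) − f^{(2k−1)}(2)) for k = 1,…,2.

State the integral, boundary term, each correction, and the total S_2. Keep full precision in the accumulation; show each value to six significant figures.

Integral: ∫_2^18 x^4 dx = 377907.
Boundary: ½(f(2) + f(18)) = ½(16.0000 + 104976) = 52496.0.
Running total after boundary: 430403.
k=1: B_{2}/(2)! × [f^{(1)}(18) − f^{(1)}(2)] = 1/12 × (23328.0 − 32.0000) = 1941.33.
Running total after k=1: 432345.
k=2: B_{4}/(4)! × [f^{(3)}(18) − f^{(3)}(2)] = −1/720 × (432.000 − 48.0000) = -0.533333.

S_2 ≈ 432344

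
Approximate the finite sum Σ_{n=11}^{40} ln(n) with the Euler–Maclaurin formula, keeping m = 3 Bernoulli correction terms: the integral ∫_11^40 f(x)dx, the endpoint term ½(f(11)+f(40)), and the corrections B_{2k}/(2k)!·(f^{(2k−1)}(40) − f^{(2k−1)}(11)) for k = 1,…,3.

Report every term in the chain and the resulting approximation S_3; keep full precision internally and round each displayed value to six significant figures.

∫_11^40 ln(x) dx evaluates to 92.1783.
Boundary: ½(f(11) + f(40)) = ½(2.39790 + 3.68888) = 3.04339.
Running total after boundary: 95.2217.
k=1: B_{2}/(2)! × [f^{(1)}(40) − f^{(1)}(11)] = 1/12 × (0.0250000 − 0.0909091) = -0.00549242.
After k=1: 95.2162.
k=2: B_{4}/(4)! × [f^{(3)}(40) − f^{(3)}(11)] = −1/720 × (3.12500e-05 − 0.00150263) = 2.04358e-06.
After k=2: 95.2162.
k=3: B_{6}/(6)! × [f^{(5)}(40) − f^{(5)}(11)] = 1/30240 × (2.34375e-07 − 0.000149021) = -4.92020e-09.

S_3 ≈ 95.2162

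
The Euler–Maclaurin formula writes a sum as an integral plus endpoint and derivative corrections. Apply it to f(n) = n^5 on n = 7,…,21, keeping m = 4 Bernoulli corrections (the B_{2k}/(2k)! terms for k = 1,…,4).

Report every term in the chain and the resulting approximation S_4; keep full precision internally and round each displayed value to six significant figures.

S_4 ≈ 1.64052e+07

Integral: ∫_7^21 x^5 dx = 1.42747e+07.
½[f(7) + f(21)] = ½[16807.0 + 4.08410e+06] = 2.05045e+06.
Integral + boundary = 1.63252e+07.
Correction k=1: B_{2}/2! · (f^{(1)}(21) − f^{(1)}(7)) = 1/12 · (972405 − 12005.0) = 80033.3.
After k=1: 1.64052e+07.
Correction k=2: B_{4}/4! · (f^{(3)}(21) − f^{(3)}(7)) = −1/720 · (26460.0 − 2940.00) = -32.6667.
After k=2: 1.64052e+07.
Correction k=3: B_{6}/6! · (f^{(5)}(21) − f^{(5)}(7)) = 1/30240 · (120.000 − 120.000) = 0.00000.
After k=3: 1.64052e+07.
Correction k=4: B_{8}/8! · (f^{(7)}(21) − f^{(7)}(7)) = −1/1209600 · (0.00000 − 0.00000) = 0.00000.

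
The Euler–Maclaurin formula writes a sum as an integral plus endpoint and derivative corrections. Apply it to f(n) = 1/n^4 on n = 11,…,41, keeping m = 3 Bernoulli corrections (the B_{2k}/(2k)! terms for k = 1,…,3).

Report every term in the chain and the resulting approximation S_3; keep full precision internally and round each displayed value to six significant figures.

The integral term ∫_11^41 1/x^4 dx = 0.000245602.
Endpoint term: (f(11) + f(41))/2 = (6.83013e-05 + 3.53887e-07)/2 = 3.43276e-05.
So far: 0.000279929.
Correction k=1: B_{2}/2! · (f^{(1)}(41) − f^{(1)}(11)) = 1/12 · (-3.45256e-08 − (-2.48369e-05)) = 2.06686e-06.
Partial sum through k=1: 0.000281996.
Correction k=2: B_{4}/4! · (f^{(3)}(41) − f^{(3)}(11)) = −1/720 · (-6.16161e-10 − (-6.15790e-06)) = -8.55178e-09.
Partial sum through k=2: 0.000281988.
Correction k=3: B_{6}/6! · (f^{(5)}(41) − f^{(5)}(11)) = 1/30240 · (-2.05265e-11 − (-2.84994e-06)) = 9.42432e-11.

S_3 ≈ 0.000281988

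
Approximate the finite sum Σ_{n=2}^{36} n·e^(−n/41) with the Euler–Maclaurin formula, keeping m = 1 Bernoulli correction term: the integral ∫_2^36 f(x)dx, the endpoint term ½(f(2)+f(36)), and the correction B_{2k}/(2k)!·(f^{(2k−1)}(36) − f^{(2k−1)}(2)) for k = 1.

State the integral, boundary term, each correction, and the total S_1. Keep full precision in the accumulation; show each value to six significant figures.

The integral term ∫_2^36 x·e^(−x/41) dx = 367.037.
½[f(2) + f(36)] = ½[1.90478 + 14.9613] = 8.43306.
Running total after boundary: 375.470.
Correction k=1: B_{2}/2! · (f^{(1)}(36) − f^{(1)}(2)) = 1/12 · (0.0506821 − 0.905932) = -0.0712708.

S_1 ≈ 375.398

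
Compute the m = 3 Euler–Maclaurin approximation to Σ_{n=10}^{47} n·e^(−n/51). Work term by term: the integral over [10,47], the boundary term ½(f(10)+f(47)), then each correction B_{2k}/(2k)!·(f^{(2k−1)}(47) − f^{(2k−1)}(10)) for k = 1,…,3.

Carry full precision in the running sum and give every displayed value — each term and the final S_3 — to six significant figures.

S_3 ≈ 581.811

Integral: ∫_10^47 x·e^(−x/51) dx = 568.403.
½[f(10) + f(47)] = ½[8.21948 + 18.7010] = 13.4603.
So far: 581.864.
Order-1 term: 1/12 · (0.0312074 − 0.660782) = -0.0524645.
After k=1: 581.811.
Order-2 term: −1/720 · (0.000317953 − 0.000886073) = 7.89056e-07.
After k=2: 581.811.
Order-3 term: 1/30240 · (2.39872e-07 − 5.83659e-07) = -1.13686e-11.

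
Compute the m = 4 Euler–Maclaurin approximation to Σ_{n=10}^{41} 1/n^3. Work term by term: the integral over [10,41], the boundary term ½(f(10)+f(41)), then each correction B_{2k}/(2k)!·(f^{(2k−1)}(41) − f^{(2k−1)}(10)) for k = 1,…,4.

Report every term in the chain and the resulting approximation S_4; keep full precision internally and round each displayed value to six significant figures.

The integral term ∫_10^41 1/x^3 dx = 0.00470256.
½[f(10) + f(41)] = ½[0.00100000 + 1.45094e-05] = 0.000507255.
Running total after boundary: 0.00520981.
k=1: B_{2}/(2)! × [f^{(1)}(41) − f^{(1)}(10)] = 1/12 × (-1.06166e-06 − (-0.000300000)) = 2.49115e-05.
Partial sum through k=1: 0.00523472.
k=2: B_{4}/(4)! × [f^{(3)}(41) − f^{(3)}(10)] = −1/720 × (-1.26313e-08 − (-6.00000e-05)) = -8.33158e-08.
Partial sum through k=2: 0.00523464.
k=3: B_{6}/(6)! × [f^{(5)}(41) − f^{(5)}(10)] = 1/30240 × (-3.15595e-10 − (-2.52000e-05)) = 8.33323e-10.
Partial sum through k=3: 0.00523464.
k=4: B_{8}/(8)! × [f^{(7)}(41) − f^{(7)}(10)] = −1/1209600 × (-1.35174e-11 − (-1.81440e-05)) = -1.50000e-11.

S_4 ≈ 0.00523464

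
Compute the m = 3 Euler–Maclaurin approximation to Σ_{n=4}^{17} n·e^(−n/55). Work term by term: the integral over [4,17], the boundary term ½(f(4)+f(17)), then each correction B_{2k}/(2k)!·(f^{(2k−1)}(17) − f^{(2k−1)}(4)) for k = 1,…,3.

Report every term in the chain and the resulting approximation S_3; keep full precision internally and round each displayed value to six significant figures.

Integral: ∫_4^17 x·e^(−x/55) dx = 110.286.
Endpoint term: (f(4) + f(17))/2 = (3.71942 + 12.4799)/2 = 8.09968.
So far: 118.386.
Order-1 term: 1/12 · (0.507206 − 0.862229) = -0.0295852.
Running total after k=1: 118.356.
Order-2 term: −1/720 · (0.000653036 − 0.000899814) = 3.42747e-07.
Running total after k=2: 118.356.
Order-3 term: 1/30240 · (3.76331e-07 − 5.00692e-07) = -4.11248e-12.

S_3 ≈ 118.356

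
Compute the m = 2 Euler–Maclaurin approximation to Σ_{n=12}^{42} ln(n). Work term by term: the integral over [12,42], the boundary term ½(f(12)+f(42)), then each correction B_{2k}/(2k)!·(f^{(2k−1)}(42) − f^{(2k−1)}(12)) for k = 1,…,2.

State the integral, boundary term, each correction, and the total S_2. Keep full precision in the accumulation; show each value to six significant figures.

S_2 ≈ 100.270

The integral term ∫_12^42 ln(x) dx = 97.1632.
Boundary: ½(f(12) + f(42)) = ½(2.48491 + 3.73767) = 3.11129.
Running total after boundary: 100.275.
Order-1 term: 1/12 · (0.0238095 − 0.0833333) = -0.00496032.
Running total after k=1: 100.270.
Order-2 term: −1/720 · (2.69949e-05 − 0.00115741) = 1.57002e-06.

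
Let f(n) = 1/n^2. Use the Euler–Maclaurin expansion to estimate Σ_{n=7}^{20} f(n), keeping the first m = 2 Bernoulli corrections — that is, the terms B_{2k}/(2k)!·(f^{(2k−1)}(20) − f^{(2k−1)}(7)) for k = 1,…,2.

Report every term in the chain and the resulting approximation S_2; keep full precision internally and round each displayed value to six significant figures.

Integral: ∫_7^20 1/x^2 dx = 0.0928571.
½[f(7) + f(20)] = ½[0.0204082 + 0.00250000] = 0.0114541.
Running total after boundary: 0.104311.
k=1: B_{2}/(2)! × [f^{(1)}(20) − f^{(1)}(7)] = 1/12 × (-0.000250000 − (-0.00583090)) = 0.000465075.
Partial sum through k=1: 0.104776.
k=2: B_{4}/(4)! × [f^{(3)}(20) − f^{(3)}(7)] = −1/720 × (-7.50000e-06 − (-0.00142798)) = -1.97288e-06.

S_2 ≈ 0.104774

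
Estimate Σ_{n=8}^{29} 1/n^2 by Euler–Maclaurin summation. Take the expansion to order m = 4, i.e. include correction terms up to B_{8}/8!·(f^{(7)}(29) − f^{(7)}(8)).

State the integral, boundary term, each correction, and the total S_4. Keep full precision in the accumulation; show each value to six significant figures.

S_4 ≈ 0.0992420

The integral term ∫_8^29 1/x^2 dx = 0.0905172.
Boundary: ½(f(8) + f(29)) = ½(0.0156250 + 0.00118906) = 0.00840703.
Integral + boundary = 0.0989243.
Order-1 term: 1/12 · (-8.20042e-05 − (-0.00390625)) = 0.000318687.
Partial sum through k=1: 0.0992430.
Order-2 term: −1/720 · (-1.17010e-06 − (-0.000732422)) = -1.01563e-06.
Partial sum through k=2: 0.0992419.
Order-3 term: 1/30240 · (-4.17394e-08 − (-0.000343323)) = 1.13519e-08.
Partial sum through k=3: 0.0992420.
Order-4 term: −1/1209600 · (-2.77932e-09 − (-0.000300407)) = -2.48350e-10.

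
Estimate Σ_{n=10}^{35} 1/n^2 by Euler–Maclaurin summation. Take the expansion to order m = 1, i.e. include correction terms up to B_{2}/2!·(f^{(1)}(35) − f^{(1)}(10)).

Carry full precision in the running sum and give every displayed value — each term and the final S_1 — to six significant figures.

S_1 ≈ 0.0769995

Integral: ∫_10^35 1/x^2 dx = 0.0714286.
Boundary: ½(f(10) + f(35)) = ½(0.0100000 + 0.000816327) = 0.00540816.
Running total after boundary: 0.0768367.
k=1: B_{2}/(2)! × [f^{(1)}(35) − f^{(1)}(10)] = 1/12 × (-4.66472e-05 − (-0.00200000)) = 0.000162779.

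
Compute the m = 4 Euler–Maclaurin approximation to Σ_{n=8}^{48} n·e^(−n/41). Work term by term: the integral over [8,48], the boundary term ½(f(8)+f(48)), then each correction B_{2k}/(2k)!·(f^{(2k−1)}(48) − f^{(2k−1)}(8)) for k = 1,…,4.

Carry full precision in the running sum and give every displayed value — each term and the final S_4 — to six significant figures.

S_4 ≈ 531.847

The integral term ∫_8^48 x·e^(−x/41) dx = 521.173.
½[f(8) + f(48)] = ½[6.58187 + 14.8867] = 10.7343.
Running total after boundary: 531.907.
k=1: B_{2}/(2)! × [f^{(1)}(48) − f^{(1)}(8)] = 1/12 × (-0.0529507 − 0.662201) = -0.0595960.
After k=1: 531.847.
k=2: B_{4}/(4)! × [f^{(3)}(48) − f^{(3)}(8)] = −1/720 × (0.000337495 − 0.00137280) = 1.43792e-06.
After k=2: 531.847.
k=3: B_{6}/(6)! × [f^{(5)}(48) − f^{(5)}(8)] = 1/30240 × (4.20279e-07 − 1.39896e-06) = -3.23639e-11.
After k=3: 531.847.
k=4: B_{8}/(8)! × [f^{(7)}(48) − f^{(7)}(8)] = −1/1209600 × (3.80600e-10 − 1.17863e-09) = 6.59746e-16.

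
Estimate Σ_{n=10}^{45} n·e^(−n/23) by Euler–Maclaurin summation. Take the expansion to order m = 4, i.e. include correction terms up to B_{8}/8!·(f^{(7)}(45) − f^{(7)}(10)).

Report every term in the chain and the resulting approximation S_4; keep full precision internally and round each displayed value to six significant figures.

S_4 ≈ 276.686

∫_10^45 x·e^(−x/23) dx evaluates to 270.311.
½[f(10) + f(45)] = ½[6.47405 + 6.36071] = 6.41738.
Running total after boundary: 276.728.
k=1: B_{2}/(2)! × [f^{(1)}(45) − f^{(1)}(10)] = 1/12 × (-0.135204 − 0.365925) = -0.0417607.
Running total after k=1: 276.686.
k=2: B_{4}/(4)! × [f^{(3)}(45) − f^{(3)}(10)] = −1/720 × (0.000278818 − 0.00313939) = 3.97301e-06.
Running total after k=2: 276.686.
k=3: B_{6}/(6)! × [f^{(5)}(45) − f^{(5)}(10)] = 1/30240 × (1.53728e-06 − 1.05615e-05) = -2.98421e-10.
Running total after k=3: 276.686.
k=4: B_{8}/(8)! × [f^{(7)}(45) − f^{(7)}(10)] = −1/1209600 × (4.81567e-09 − 2.87117e-08) = 1.97553e-14.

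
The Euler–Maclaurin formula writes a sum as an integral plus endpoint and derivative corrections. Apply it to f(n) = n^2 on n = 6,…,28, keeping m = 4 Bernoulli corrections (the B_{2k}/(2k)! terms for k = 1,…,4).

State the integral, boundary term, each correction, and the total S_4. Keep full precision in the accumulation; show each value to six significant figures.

S_4 ≈ 7659.00

∫_6^28 x^2 dx evaluates to 7245.33.
Boundary: ½(f(6) + f(28)) = ½(36.0000 + 784.000) = 410.000.
Integral + boundary = 7655.33.
k=1: B_{2}/(2)! × [f^{(1)}(28) − f^{(1)}(6)] = 1/12 × (56.0000 − 12.0000) = 3.66667.
After k=1: 7659.00.
k=2: B_{4}/(4)! × [f^{(3)}(28) − f^{(3)}(6)] = −1/720 × (0.00000 − 0.00000) = 0.00000.
After k=2: 7659.00.
k=3: B_{6}/(6)! × [f^{(5)}(28) − f^{(5)}(6)] = 1/30240 × (0.00000 − 0.00000) = 0.00000.
After k=3: 7659.00.
k=4: B_{8}/(8)! × [f^{(7)}(28) − f^{(7)}(6)] = −1/1209600 × (0.00000 − 0.00000) = 0.00000.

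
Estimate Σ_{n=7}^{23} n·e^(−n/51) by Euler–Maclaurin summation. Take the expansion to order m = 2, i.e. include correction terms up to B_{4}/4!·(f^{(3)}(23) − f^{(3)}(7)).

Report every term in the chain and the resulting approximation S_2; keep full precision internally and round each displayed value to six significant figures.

S_2 ≈ 184.923

∫_7^23 x·e^(−x/51) dx evaluates to 174.580.
Endpoint term: (f(7) + f(23))/2 = (6.10224 + 14.6511)/2 = 10.3767.
So far: 184.957.
Correction k=1: B_{2}/2! · (f^{(1)}(23) − f^{(1)}(7)) = 1/12 · (0.349727 − 0.752096) = -0.0335307.
Running total after k=1: 184.923.
Correction k=2: B_{4}/4! · (f^{(3)}(23) − f^{(3)}(7)) = −1/720 · (0.000624273 − 0.000959474) = 4.65557e-07.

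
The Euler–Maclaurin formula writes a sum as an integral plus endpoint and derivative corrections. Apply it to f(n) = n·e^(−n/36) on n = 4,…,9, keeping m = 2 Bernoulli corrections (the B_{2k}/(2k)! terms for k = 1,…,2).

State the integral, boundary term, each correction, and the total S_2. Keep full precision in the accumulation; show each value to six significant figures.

S_2 ≈ 32.1880

∫_4^9 x·e^(−x/36) dx evaluates to 26.9113.
Endpoint term: (f(4) + f(9))/2 = (3.57936 + 7.00921)/2 = 5.29428.
Integral + boundary = 32.2056.
Correction k=1: B_{2}/2! · (f^{(1)}(9) − f^{(1)}(4)) = 1/12 · (0.584101 − 0.795413) = -0.0176093.
After k=1: 32.1880.
Correction k=2: B_{4}/4! · (f^{(3)}(9) − f^{(3)}(4)) = −1/720 · (0.00165255 − 0.00199467) = 4.75168e-07.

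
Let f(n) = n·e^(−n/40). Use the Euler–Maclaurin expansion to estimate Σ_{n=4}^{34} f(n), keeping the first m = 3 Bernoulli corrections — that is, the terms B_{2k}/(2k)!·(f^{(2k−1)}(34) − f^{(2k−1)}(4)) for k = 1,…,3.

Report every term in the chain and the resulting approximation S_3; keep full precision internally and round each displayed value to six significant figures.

S_3 ≈ 336.379

∫_4^34 x·e^(−x/40) dx evaluates to 327.366.
Boundary: ½(f(4) + f(34)) = ½(3.61935 + 14.5321) = 9.07573.
Integral + boundary = 336.441.
k=1: B_{2}/(2)! × [f^{(1)}(34) − f^{(1)}(4)] = 1/12 × (0.0641122 − 0.814354) = -0.0625201.
After k=1: 336.379.
k=2: B_{4}/(4)! × [f^{(3)}(34) − f^{(3)}(4)] = −1/720 × (0.000574339 − 0.00164002) = 1.48011e-06.
After k=2: 336.379.
k=3: B_{6}/(6)! × [f^{(5)}(34) − f^{(5)}(4)] = 1/30240 × (6.92880e-07 − 1.73192e-06) = -3.43596e-11.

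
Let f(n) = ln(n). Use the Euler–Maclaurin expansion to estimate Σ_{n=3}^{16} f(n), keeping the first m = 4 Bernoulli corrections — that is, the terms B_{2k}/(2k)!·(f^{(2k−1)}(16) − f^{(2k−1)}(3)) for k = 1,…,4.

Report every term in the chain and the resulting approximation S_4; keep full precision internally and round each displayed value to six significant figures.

S_4 ≈ 29.9787

∫_3^16 ln(x) dx evaluates to 28.0656.
½[f(3) + f(16)] = ½[1.09861 + 2.77259] = 1.93560.
Integral + boundary = 30.0012.
k=1: B_{2}/(2)! × [f^{(1)}(16) − f^{(1)}(3)] = 1/12 × (0.0625000 − 0.333333) = -0.0225694.
Partial sum through k=1: 29.9786.
k=2: B_{4}/(4)! × [f^{(3)}(16) − f^{(3)}(3)] = −1/720 × (0.000488281 − 0.0740741) = 0.000102202.
Partial sum through k=2: 29.9787.
k=3: B_{6}/(6)! × [f^{(5)}(16) − f^{(5)}(3)] = 1/30240 × (2.28882e-05 − 0.0987654) = -3.26530e-06.
Partial sum through k=3: 29.9787.
k=4: B_{8}/(8)! × [f^{(7)}(16) − f^{(7)}(3)] = −1/1209600 × (2.68221e-06 − 0.329218) = 2.72169e-07.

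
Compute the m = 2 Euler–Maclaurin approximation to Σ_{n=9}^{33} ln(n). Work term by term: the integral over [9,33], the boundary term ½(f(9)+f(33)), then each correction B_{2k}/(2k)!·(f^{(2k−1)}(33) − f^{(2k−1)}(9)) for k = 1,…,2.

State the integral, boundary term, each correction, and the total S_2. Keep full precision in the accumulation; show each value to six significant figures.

S_2 ≈ 74.4499

The integral term ∫_9^33 ln(x) dx = 71.6097.
Endpoint term: (f(9) + f(33))/2 = (2.19722 + 3.49651)/2 = 2.84687.
Running total after boundary: 74.4566.
Correction k=1: B_{2}/2! · (f^{(1)}(33) − f^{(1)}(9)) = 1/12 · (0.0303030 − 0.111111) = -0.00673401.
Partial sum through k=1: 74.4499.
Correction k=2: B_{4}/4! · (f^{(3)}(33) − f^{(3)}(9)) = −1/720 · (5.56529e-05 − 0.00274348) = 3.73310e-06.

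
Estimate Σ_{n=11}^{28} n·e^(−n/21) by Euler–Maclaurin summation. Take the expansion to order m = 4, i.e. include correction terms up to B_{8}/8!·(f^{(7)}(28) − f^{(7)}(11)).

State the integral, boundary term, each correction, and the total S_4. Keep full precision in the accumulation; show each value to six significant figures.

S_4 ≈ 133.674

Integral: ∫_11^28 x·e^(−x/21) dx = 126.757.
Boundary: ½(f(11) + f(28)) = ½(6.51486 + 7.38072) = 6.94779.
Running total after boundary: 133.705.
Order-1 term: 1/12 · (-0.0878657 − 0.282029) = -0.0308245.
Partial sum through k=1: 133.674.
Order-2 term: −1/720 · (0.000996210 − 0.00332551) = 3.23513e-06.
Partial sum through k=2: 133.674.
Order-3 term: 1/30240 · (4.96975e-06 − 1.36315e-05) = -2.86434e-10.
Partial sum through k=3: 133.674.
Order-4 term: −1/1209600 · (1.74162e-08 − 4.47215e-08) = 2.25738e-14.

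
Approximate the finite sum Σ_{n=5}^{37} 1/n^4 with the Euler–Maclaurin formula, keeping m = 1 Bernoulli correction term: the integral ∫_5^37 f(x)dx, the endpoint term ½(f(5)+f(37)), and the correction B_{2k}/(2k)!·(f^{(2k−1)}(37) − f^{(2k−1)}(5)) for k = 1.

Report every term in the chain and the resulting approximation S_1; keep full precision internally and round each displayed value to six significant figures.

S_1 ≈ 0.00356701

∫_5^37 1/x^4 dx evaluates to 0.00266009.
Endpoint term: (f(5) + f(37))/2 = (0.00160000 + 5.33572e-07)/2 = 0.000800267.
So far: 0.00346035.
Correction k=1: B_{2}/2! · (f^{(1)}(37) − f^{(1)}(5)) = 1/12 · (-5.76835e-08 − (-0.00128000)) = 0.000106662.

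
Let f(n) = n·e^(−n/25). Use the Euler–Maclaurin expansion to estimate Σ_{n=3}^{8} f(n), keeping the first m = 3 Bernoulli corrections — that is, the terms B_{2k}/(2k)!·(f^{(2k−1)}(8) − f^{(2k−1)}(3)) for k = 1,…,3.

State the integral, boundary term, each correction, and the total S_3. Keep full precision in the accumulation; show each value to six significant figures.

S_3 ≈ 25.9824

The integral term ∫_3^8 x·e^(−x/25) dx = 21.7714.
½[f(3) + f(8)] = ½[2.66076 + 5.80919] = 4.23498.
Running total after boundary: 26.0063.
Correction k=1: B_{2}/2! · (f^{(1)}(8) − f^{(1)}(3)) = 1/12 · (0.493781 − 0.780490) = -0.0238924.
Partial sum through k=1: 25.9824.
Correction k=2: B_{4}/4! · (f^{(3)}(8) − f^{(3)}(3)) = −1/720 · (0.00311373 − 0.00408693) = 1.35167e-06.
Partial sum through k=2: 25.9824.
Correction k=3: B_{6}/6! · (f^{(5)}(8) − f^{(5)}(3)) = 1/30240 · (8.69985e-06 − 1.10801e-05) = -7.87127e-11.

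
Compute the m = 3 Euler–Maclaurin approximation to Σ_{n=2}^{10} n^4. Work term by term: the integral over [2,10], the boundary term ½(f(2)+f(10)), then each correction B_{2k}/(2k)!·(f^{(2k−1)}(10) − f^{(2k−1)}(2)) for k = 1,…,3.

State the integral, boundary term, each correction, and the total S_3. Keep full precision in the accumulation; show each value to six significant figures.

∫_2^10 x^4 dx evaluates to 19993.6.
½[f(2) + f(10)] = ½[16.0000 + 10000.0] = 5008.00.
Integral + boundary = 25001.6.
Correction k=1: B_{2}/2! · (f^{(1)}(10) − f^{(1)}(2)) = 1/12 · (4000.00 − 32.0000) = 330.667.
Partial sum through k=1: 25332.3.
Correction k=2: B_{4}/4! · (f^{(3)}(10) − f^{(3)}(2)) = −1/720 · (240.000 − 48.0000) = -0.266667.
Partial sum through k=2: 25332.0.
Correction k=3: B_{6}/6! · (f^{(5)}(10) − f^{(5)}(2)) = 1/30240 · (0.00000 − 0.00000) = 0.00000.

S_3 ≈ 25332.0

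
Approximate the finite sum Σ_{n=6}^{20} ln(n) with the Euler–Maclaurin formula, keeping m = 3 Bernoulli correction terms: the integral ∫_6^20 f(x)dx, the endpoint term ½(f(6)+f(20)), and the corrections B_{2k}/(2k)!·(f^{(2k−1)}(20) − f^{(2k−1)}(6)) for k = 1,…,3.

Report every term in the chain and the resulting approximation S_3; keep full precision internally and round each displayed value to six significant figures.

S_3 ≈ 37.5481

∫_6^20 ln(x) dx evaluates to 35.1641.
½[f(6) + f(20)] = ½[1.79176 + 2.99573] = 2.39375.
Running total after boundary: 37.5578.
Order-1 term: 1/12 · (0.0500000 − 0.166667) = -0.00972222.
Partial sum through k=1: 37.5481.
Order-2 term: −1/720 · (0.000250000 − 0.00925926) = 1.25129e-05.
Partial sum through k=2: 37.5481.
Order-3 term: 1/30240 · (7.50000e-06 − 0.00308642) = -1.01816e-07.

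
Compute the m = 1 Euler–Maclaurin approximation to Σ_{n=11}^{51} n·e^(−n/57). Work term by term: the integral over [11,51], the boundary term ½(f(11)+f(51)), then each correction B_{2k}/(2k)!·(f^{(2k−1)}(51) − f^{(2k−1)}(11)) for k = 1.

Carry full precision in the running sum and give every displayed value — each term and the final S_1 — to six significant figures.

S_1 ≈ 694.603

∫_11^51 x·e^(−x/57) dx evaluates to 679.698.
½[f(11) + f(51)] = ½[9.06946 + 20.8445] = 14.9570.
Running total after boundary: 694.655.
k=1: B_{2}/(2)! × [f^{(1)}(51) − f^{(1)}(11)] = 1/12 × (0.0430226 − 0.665383) = -0.0518634.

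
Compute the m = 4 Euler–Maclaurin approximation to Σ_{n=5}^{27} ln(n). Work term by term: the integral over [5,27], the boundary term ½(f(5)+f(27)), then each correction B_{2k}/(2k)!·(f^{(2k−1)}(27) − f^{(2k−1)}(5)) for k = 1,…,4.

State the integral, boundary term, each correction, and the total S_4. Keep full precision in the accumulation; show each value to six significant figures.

S_4 ≈ 61.3795

Integral: ∫_5^27 ln(x) dx = 58.9404.
Boundary: ½(f(5) + f(27)) = ½(1.60944 + 3.29584) = 2.45264.
Running total after boundary: 61.3930.
Order-1 term: 1/12 · (0.0370370 − 0.200000) = -0.0135802.
Partial sum through k=1: 61.3795.
Order-2 term: −1/720 · (0.000101611 − 0.0160000) = 2.20811e-05.
Partial sum through k=2: 61.3795.
Order-3 term: 1/30240 · (1.67260e-06 − 0.00768000) = -2.53913e-07.
Partial sum through k=3: 61.3795.
Order-4 term: −1/1209600 · (6.88313e-08 − 0.00921600) = 7.61899e-09.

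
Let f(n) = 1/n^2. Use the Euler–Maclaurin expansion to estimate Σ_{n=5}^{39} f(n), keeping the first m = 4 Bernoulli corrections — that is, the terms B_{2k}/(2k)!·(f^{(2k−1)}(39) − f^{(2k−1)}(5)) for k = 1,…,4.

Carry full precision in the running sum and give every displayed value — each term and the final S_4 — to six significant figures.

Integral: ∫_5^39 1/x^2 dx = 0.174359.
½[f(5) + f(39)] = ½[0.0400000 + 0.000657462] = 0.0203287.
Integral + boundary = 0.194688.
Correction k=1: B_{2}/2! · (f^{(1)}(39) − f^{(1)}(5)) = 1/12 · (-3.37160e-05 − (-0.0160000)) = 0.00133052.
Partial sum through k=1: 0.196018.
Correction k=2: B_{4}/4! · (f^{(3)}(39) − f^{(3)}(5)) = −1/720 · (-2.66004e-07 − (-0.00768000)) = -1.06663e-05.
Partial sum through k=2: 0.196008.
Correction k=3: B_{6}/6! · (f^{(5)}(39) − f^{(5)}(5)) = 1/30240 · (-5.24663e-09 − (-0.00921600)) = 3.04762e-07.
Partial sum through k=3: 0.196008.
Correction k=4: B_{8}/8! · (f^{(7)}(39) − f^{(7)}(5)) = −1/1209600 · (-1.93170e-10 − (-0.0206438)) = -1.70667e-08.

S_4 ≈ 0.196008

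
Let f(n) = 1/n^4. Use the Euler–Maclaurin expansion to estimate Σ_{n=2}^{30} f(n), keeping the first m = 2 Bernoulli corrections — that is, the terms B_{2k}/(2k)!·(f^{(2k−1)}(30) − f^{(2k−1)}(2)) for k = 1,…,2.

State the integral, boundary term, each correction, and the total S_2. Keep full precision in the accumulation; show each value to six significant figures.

∫_2^30 1/x^4 dx evaluates to 0.0416543.
Boundary: ½(f(2) + f(30)) = ½(0.0625000 + 1.23457e-06) = 0.0312506.
Integral + boundary = 0.0729049.
Correction k=1: B_{2}/2! · (f^{(1)}(30) − f^{(1)}(2)) = 1/12 · (-1.64609e-07 − (-0.125000)) = 0.0104167.
After k=1: 0.0833216.
Correction k=2: B_{4}/4! · (f^{(3)}(30) − f^{(3)}(2)) = −1/720 · (-5.48697e-09 − (-0.937500)) = -0.00130208.

S_2 ≈ 0.0820195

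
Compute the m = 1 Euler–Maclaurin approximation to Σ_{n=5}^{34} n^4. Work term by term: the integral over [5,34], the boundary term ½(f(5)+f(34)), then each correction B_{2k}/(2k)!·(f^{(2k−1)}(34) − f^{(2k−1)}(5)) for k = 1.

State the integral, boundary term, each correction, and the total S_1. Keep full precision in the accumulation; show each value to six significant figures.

S_1 ≈ 9.76800e+06

Integral: ∫_5^34 x^4 dx = 9.08646e+06.
½[f(5) + f(34)] = ½[625.000 + 1.33634e+06] = 668480.
So far: 9.75494e+06.
k=1: B_{2}/(2)! × [f^{(1)}(34) − f^{(1)}(5)] = 1/12 × (157216 − 500.000) = 13059.7.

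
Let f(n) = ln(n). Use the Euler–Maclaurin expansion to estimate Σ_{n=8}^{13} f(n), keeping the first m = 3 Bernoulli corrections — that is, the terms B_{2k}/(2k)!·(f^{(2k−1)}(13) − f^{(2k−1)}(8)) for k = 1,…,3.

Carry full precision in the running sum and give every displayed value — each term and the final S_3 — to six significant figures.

S_3 ≈ 14.0270

Integral: ∫_8^13 ln(x) dx = 11.7088.
½[f(8) + f(13)] = ½[2.07944 + 2.56495] = 2.32220.
So far: 14.0310.
Order-1 term: 1/12 · (0.0769231 − 0.125000) = -0.00400641.
After k=1: 14.0270.
Order-2 term: −1/720 · (0.000910332 − 0.00390625) = 4.16100e-06.
After k=2: 14.0270.
Order-3 term: 1/30240 · (6.46390e-05 − 0.000732422) = -2.20828e-08.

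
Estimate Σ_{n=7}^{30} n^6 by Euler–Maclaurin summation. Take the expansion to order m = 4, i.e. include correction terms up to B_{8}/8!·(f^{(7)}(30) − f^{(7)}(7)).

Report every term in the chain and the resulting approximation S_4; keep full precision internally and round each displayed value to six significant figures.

S_4 ≈ 3.50086e+09

∫_7^30 x^6 dx evaluates to 3.12417e+09.
Endpoint term: (f(7) + f(30))/2 = (117649 + 7.29000e+08)/2 = 3.64559e+08.
So far: 3.48873e+09.
Order-1 term: 1/12 · (1.45800e+08 − 100842) = 1.21416e+07.
After k=1: 3.50087e+09.
Order-2 term: −1/720 · (3.24000e+06 − 41160.0) = -4442.83.
After k=2: 3.50086e+09.
Order-3 term: 1/30240 · (21600.0 − 5040.00) = 0.547619.
After k=3: 3.50086e+09.
Order-4 term: −1/1209600 · (0.00000 − 0.00000) = 0.00000.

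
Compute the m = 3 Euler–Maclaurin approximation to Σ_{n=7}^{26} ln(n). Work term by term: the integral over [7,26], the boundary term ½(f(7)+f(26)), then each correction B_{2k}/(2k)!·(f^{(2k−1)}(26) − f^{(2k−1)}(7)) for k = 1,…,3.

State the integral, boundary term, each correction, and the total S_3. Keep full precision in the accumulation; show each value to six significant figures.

The integral term ∫_7^26 ln(x) dx = 52.0891.
Boundary: ½(f(7) + f(26)) = ½(1.94591 + 3.25810) = 2.60200.
Running total after boundary: 54.6911.
k=1: B_{2}/(2)! × [f^{(1)}(26) − f^{(1)}(7)] = 1/12 × (0.0384615 − 0.142857) = -0.00869963.
Partial sum through k=1: 54.6824.
k=2: B_{4}/(4)! × [f^{(3)}(26) − f^{(3)}(7)] = −1/720 × (0.000113792 − 0.00583090) = 7.94043e-06.
Partial sum through k=2: 54.6825.
k=3: B_{6}/(6)! × [f^{(5)}(26) − f^{(5)}(7)] = 1/30240 × (2.01997e-06 − 0.00142798) = -4.71546e-08.

S_3 ≈ 54.6825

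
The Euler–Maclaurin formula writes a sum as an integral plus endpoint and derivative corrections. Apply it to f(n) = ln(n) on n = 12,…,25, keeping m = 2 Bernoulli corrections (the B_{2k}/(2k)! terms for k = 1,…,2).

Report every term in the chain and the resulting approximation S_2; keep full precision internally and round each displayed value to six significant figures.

S_2 ≈ 40.5013

Integral: ∫_12^25 ln(x) dx = 37.6530.
Boundary: ½(f(12) + f(25)) = ½(2.48491 + 3.21888) = 2.85189.
So far: 40.5049.
Correction k=1: B_{2}/2! · (f^{(1)}(25) − f^{(1)}(12)) = 1/12 · (0.0400000 − 0.0833333) = -0.00361111.
Partial sum through k=1: 40.5013.
Correction k=2: B_{4}/4! · (f^{(3)}(25) − f^{(3)}(12)) = −1/720 · (0.000128000 − 0.00115741) = 1.42973e-06.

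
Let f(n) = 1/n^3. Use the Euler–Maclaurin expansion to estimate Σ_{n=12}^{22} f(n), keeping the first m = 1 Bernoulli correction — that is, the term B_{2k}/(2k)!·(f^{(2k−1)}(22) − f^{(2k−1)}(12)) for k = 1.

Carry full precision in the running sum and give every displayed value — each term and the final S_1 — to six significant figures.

S_1 ≈ 0.00278646

Integral: ∫_12^22 1/x^3 dx = 0.00243916.
½[f(12) + f(22)] = ½[0.000578704 + 9.39144e-05] = 0.000336309.
Running total after boundary: 0.00277547.
k=1: B_{2}/(2)! × [f^{(1)}(22) − f^{(1)}(12)] = 1/12 × (-1.28065e-05 − (-0.000144676)) = 1.09891e-05.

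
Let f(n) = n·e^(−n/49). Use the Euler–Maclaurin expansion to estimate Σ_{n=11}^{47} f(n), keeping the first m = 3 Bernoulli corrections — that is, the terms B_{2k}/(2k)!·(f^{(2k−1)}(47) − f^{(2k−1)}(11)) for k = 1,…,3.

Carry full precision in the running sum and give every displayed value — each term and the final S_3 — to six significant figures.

S_3 ≈ 559.586

Integral: ∫_11^47 x·e^(−x/49) dx = 546.237.
Boundary: ½(f(11) + f(47)) = ½(8.78816 + 18.0107) = 13.3994.
Integral + boundary = 559.636.
Correction k=1: B_{2}/2! · (f^{(1)}(47) − f^{(1)}(11)) = 1/12 · (0.0156410 − 0.619574) = -0.0503277.
Partial sum through k=1: 559.586.
Correction k=2: B_{4}/4! · (f^{(3)}(47) − f^{(3)}(11)) = −1/720 · (0.000325719 − 0.000923541) = 8.30307e-07.
Partial sum through k=2: 559.586.
Correction k=3: B_{6}/6! · (f^{(5)}(47) − f^{(5)}(11)) = 1/30240 · (2.68607e-07 − 6.61821e-07) = -1.30031e-11.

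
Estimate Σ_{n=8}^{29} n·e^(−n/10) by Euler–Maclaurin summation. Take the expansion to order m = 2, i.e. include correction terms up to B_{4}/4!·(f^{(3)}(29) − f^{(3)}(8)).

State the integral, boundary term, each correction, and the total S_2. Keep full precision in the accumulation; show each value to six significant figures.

Integral: ∫_8^29 x·e^(−x/10) dx = 59.4202.
Endpoint term: (f(8) + f(29))/2 = (3.59463 + 1.59567)/2 = 2.59515.
So far: 62.0153.
k=1: B_{2}/(2)! × [f^{(1)}(29) − f^{(1)}(8)] = 1/12 × (-0.104544 − 0.0898658) = -0.0162008.
Running total after k=1: 61.9991.
k=2: B_{4}/(4)! × [f^{(3)}(29) − f^{(3)}(8)] = −1/720 × (5.50232e-05 − 0.00988524) = 1.36531e-05.

S_2 ≈ 61.9991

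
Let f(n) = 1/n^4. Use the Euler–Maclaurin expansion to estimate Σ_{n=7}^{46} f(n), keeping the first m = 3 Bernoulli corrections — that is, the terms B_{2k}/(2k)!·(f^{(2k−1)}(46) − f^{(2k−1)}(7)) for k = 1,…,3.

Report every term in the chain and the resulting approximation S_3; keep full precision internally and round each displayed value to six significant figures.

S_3 ≈ 0.00119639

Integral: ∫_7^46 1/x^4 dx = 0.000968393.
Boundary: ½(f(7) + f(46)) = ½(0.000416493 + 2.23341e-07) = 0.000208358.
Integral + boundary = 0.00117675.
Order-1 term: 1/12 · (-1.94210e-08 − (-0.000237996)) = 1.98314e-05.
After k=1: 0.00119658.
Order-2 term: −1/720 · (-2.75345e-10 − (-0.000145712)) = -2.02377e-07.
After k=2: 0.00119638.
Order-3 term: 1/30240 · (-7.28700e-12 − (-0.000166528)) = 5.50687e-09.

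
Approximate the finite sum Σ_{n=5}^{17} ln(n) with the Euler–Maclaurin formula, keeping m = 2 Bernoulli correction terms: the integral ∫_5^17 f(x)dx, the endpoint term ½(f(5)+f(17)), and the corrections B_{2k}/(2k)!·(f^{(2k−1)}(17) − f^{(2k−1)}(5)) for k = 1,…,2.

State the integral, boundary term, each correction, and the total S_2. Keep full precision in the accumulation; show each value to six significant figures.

The integral term ∫_5^17 ln(x) dx = 28.1174.
½[f(5) + f(17)] = ½[1.60944 + 2.83321] = 2.22133.
So far: 30.3388.
Order-1 term: 1/12 · (0.0588235 − 0.200000) = -0.0117647.
Running total after k=1: 30.3270.
Order-2 term: −1/720 · (0.000407083 − 0.0160000) = 2.16568e-05.

S_2 ≈ 30.3270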